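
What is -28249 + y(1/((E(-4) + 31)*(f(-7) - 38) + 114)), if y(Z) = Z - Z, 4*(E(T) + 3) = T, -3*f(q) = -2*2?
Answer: -28249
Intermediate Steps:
f(q) = 4/3 (f(q) = -(-2)*2/3 = -⅓*(-4) = 4/3)
E(T) = -3 + T/4
y(Z) = 0
-28249 + y(1/((E(-4) + 31)*(f(-7) - 38) + 114)) = -28249 + 0 = -28249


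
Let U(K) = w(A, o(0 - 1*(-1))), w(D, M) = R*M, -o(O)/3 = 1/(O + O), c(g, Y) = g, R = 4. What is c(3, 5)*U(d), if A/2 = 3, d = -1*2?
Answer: -18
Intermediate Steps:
d = -2
o(O) = -3/(2*O) (o(O) = -3/(O + O) = -3*1/(2*O) = -3/(2*O))
A = 6 (A = 2*3 = 6)
w(D, M) = 4*M
U(K) = -6 (U(K) = 4*(-3/(2*(0 - 1*(-1)))) = 4*(-3/(2*(0 + 1))) = 4*(-3/2/1) = 4*(-3/2*1) = 4*(-3/2) = -6)
c(3, 5)*U(d) = 3*(-6) = -18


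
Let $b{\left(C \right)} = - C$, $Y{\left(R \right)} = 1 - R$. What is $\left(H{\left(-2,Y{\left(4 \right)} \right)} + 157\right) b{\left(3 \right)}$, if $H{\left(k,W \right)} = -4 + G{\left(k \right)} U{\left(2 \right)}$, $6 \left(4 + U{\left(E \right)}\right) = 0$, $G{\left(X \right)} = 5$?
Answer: $-399$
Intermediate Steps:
$U{\left(E \right)} = -4$ ($U{\left(E \right)} = -4 + \frac{1}{6} \cdot 0 = -4 + 0 = -4$)
$H{\left(k,W \right)} = -24$ ($H{\left(k,W \right)} = -4 + 5 \left(-4\right) = -4 - 20 = -24$)
$\left(H{\left(-2,Y{\left(4 \right)} \right)} + 157\right) b{\left(3 \right)} = \left(-24 + 157\right) \left(\left(-1\right) 3\right) = 133 \left(-3\right) = -399$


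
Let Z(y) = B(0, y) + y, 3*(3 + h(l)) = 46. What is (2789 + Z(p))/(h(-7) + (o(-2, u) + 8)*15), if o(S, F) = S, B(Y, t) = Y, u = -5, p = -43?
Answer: 8238/307 ≈ 26.834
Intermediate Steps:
h(l) = 37/3 (h(l) = -3 + (⅓)*46 = -3 + 46/3 = 37/3)
Z(y) = y (Z(y) = 0 + y = y)
(2789 + Z(p))/(h(-7) + (o(-2, u) + 8)*15) = (2789 - 43)/(37/3 + (-2 + 8)*15) = 2746/(37/3 + 6*15) = 2746/(37/3 + 90) = 2746/(307/3) = 2746*(3/307) = 8238/307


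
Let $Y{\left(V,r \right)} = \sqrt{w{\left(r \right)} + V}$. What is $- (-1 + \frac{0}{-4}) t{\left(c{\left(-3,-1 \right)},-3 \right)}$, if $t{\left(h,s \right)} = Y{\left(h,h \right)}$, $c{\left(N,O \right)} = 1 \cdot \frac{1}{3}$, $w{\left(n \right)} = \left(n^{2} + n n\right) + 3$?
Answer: $\frac{4 \sqrt{2}}{3} \approx 1.8856$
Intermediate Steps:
$w{\left(n \right)} = 3 + 2 n^{2}$ ($w{\left(n \right)} = \left(n^{2} + n^{2}\right) + 3 = 2 n^{2} + 3 = 3 + 2 n^{2}$)
$c{\left(N,O \right)} = \frac{1}{3}$ ($c{\left(N,O \right)} = 1 \cdot \frac{1}{3} = \frac{1}{3}$)
$Y{\left(V,r \right)} = \sqrt{3 + V + 2 r^{2}}$ ($Y{\left(V,r \right)} = \sqrt{\left(3 + 2 r^{2}\right) + V} = \sqrt{3 + V + 2 r^{2}}$)
$t{\left(h,s \right)} = \sqrt{3 + h + 2 h^{2}}$
$- (-1 + \frac{0}{-4}) t{\left(c{\left(-3,-1 \right)},-3 \right)} = - (-1 + \frac{0}{-4}) \sqrt{3 + \frac{1}{3} + \frac{2}{9}} = - (-1 + 0 \left(- \frac{1}{4}\right)) \sqrt{3 + \frac{1}{3} + 2 \cdot \frac{1}{9}} = - (-1 + 0) \sqrt{3 + \frac{1}{3} + \frac{2}{9}} = \left(-1\right) \left(-1\right) \sqrt{\frac{32}{9}} = 1 \frac{4 \sqrt{2}}{3} = \frac{4 \sqrt{2}}{3}$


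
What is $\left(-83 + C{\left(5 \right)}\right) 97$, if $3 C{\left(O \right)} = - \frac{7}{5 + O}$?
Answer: $- \frac{242209}{30} \approx -8073.6$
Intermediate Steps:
$C{\left(O \right)} = - \frac{7}{3 \left(5 + O\right)}$ ($C{\left(O \right)} = \frac{\left(-7\right) \frac{1}{5 + O}}{3} = - \frac{7}{3 \left(5 + O\right)}$)
$\left(-83 + C{\left(5 \right)}\right) 97 = \left(-83 - \frac{7}{15 + 3 \cdot 5}\right) 97 = \left(-83 - \frac{7}{15 + 15}\right) 97 = \left(-83 - \frac{7}{30}\right) 97 = \left(- \frac{2497}{30}\right) 97 = - \frac{242209}{30}$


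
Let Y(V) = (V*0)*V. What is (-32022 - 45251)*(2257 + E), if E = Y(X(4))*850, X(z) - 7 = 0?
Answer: -174405161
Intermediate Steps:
X(z) = 7 (X(z) = 7 + 0 = 7)
Y(V) = 0 (Y(V) = 0*V = 0)
E = 0 (E = 0*850 = 0)
(-32022 - 45251)*(2257 + E) = (-32022 - 45251)*(2257 + 0) = -77273*2257 = -174405161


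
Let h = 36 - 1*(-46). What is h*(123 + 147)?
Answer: 22140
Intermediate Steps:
h = 82 (h = 36 + 46 = 82)
h*(123 + 147) = 82*(123 + 147) = 82*270 = 22140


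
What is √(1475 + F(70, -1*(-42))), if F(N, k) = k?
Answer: √1517 ≈ 38.949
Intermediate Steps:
√(1475 + F(70, -1*(-42))) = √(1475 - 1*(-42)) = √(1475 + 42) = √1517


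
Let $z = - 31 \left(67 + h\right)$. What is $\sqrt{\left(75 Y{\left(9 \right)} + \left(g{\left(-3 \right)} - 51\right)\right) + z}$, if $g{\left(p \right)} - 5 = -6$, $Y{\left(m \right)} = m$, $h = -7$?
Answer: $i \sqrt{1237} \approx 35.171 i$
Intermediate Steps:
$g{\left(p \right)} = -1$ ($g{\left(p \right)} = 5 - 6 = -1$)
$z = -1860$ ($z = - 31 \left(67 - 7\right) = \left(-31\right) 60 = -1860$)
$\sqrt{\left(75 Y{\left(9 \right)} + \left(g{\left(-3 \right)} - 51\right)\right) + z} = \sqrt{\left(75 \cdot 9 - 52\right) - 1860} = \sqrt{\left(675 - 52\right) - 1860} = \sqrt{623 - 1860} = \sqrt{-1237} = i \sqrt{1237}$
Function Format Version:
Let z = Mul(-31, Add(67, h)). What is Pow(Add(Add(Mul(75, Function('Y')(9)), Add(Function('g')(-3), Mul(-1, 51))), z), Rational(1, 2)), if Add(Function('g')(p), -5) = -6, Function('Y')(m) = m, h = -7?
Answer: Mul(I, Pow(1237, Rational(1, 2))) ≈ Mul(35.171, I)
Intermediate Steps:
Function('g')(p) = -1 (Function('g')(p) = Add(5, -6) = -1)
z = -1860 (z = Mul(-31, Add(67, -7)) = Mul(-31, 60) = -1860)
Pow(Add(Add(Mul(75, Function('Y')(9)), Add(Function('g')(-3), Mul(-1, 51))), z), Rational(1, 2)) = Pow(Add(Add(Mul(75, 9), Add(-1, Mul(-1, 51))), -1860), Rational(1, 2)) = Pow(Add(Add(675, Add(-1, -51)), -1860), Rational(1, 2)) = Pow(Add(Add(675, -52), -1860), Rational(1, 2)) = Pow(Add(623, -1860), Rational(1, 2)) = Pow(-1237, Rational(1, 2)) = Mul(I, Pow(1237, Rational(1, 2)))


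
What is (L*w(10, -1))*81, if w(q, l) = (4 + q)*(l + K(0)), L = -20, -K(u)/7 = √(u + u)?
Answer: 22680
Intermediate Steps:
K(u) = -7*√2*√u (K(u) = -7*√(u + u) = -7*√2*√u)
w(q, l) = l*(4 + q) (w(q, l) = (4 + q)*(l - 7*√2*√0) = (4 + q)*(l - 7*√2*0) = (4 + q)*(l + 0) = (4 + q)*l = l*(4 + q))
(L*w(10, -1))*81 = -(-20)*(4 + 10)*81 = -(-20)*14*81 = -20*(-14)*81 = 280*81 = 22680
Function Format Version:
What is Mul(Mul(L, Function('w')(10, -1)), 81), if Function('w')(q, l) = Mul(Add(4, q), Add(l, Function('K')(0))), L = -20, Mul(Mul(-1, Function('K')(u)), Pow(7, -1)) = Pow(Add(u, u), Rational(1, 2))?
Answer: 22680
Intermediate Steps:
Function('K')(u) = Mul(-7, Pow(2, Rational(1, 2)), Pow(u, Rational(1, 2))) (Function('K')(u) = Mul(-7, Pow(Add(u, u), Rational(1, 2))) = Mul(-7, Pow(Mul(2, u), Rational(1, 2))) = Mul(-7, Mul(Pow(2, Rational(1, 2)), Pow(u, Rational(1, 2)))) = Mul(-7, Pow(2, Rational(1, 2)), Pow(u, Rational(1, 2))))
Function('w')(q, l) = Mul(l, Add(4, q)) (Function('w')(q, l) = Mul(Add(4, q), Add(l, Mul(-7, Pow(2, Rational(1, 2)), Pow(0, Rational(1, 2))))) = Mul(Add(4, q), Add(l, Mul(-7, Pow(2, Rational(1, 2)), 0))) = Mul(Add(4, q), Add(l, 0)) = Mul(Add(4, q), l) = Mul(l, Add(4, q)))
Mul(Mul(L, Function('w')(10, -1)), 81) = Mul(Mul(-20, Mul(-1, Add(4, 10))), 81) = Mul(Mul(-20, Mul(-1, 14)), 81) = Mul(Mul(-20, -14), 81) = Mul(280, 81) = 22680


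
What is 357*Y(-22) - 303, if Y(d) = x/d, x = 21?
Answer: -14163/22 ≈ -643.77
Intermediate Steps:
Y(d) = 21/d
357*Y(-22) - 303 = 357*(21/(-22)) - 303 = 357*(21*(-1/22)) - 303 = 357*(-21/22) - 303 = -7497/22 - 303 = -14163/22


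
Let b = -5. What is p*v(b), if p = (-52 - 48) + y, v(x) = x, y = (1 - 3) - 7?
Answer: 545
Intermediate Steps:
y = -9 (y = -2 - 7 = -9)
p = -109 (p = (-52 - 48) - 9 = -100 - 9 = -109)
p*v(b) = -109*(-5) = 545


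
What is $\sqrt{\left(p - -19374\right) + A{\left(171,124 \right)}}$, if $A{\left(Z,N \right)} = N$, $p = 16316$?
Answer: $\sqrt{35814} \approx 189.25$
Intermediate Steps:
$\sqrt{\left(p - -19374\right) + A{\left(171,124 \right)}} = \sqrt{\left(16316 - -19374\right) + 124} = \sqrt{\left(16316 + 19374\right) + 124} = \sqrt{35690 + 124} = \sqrt{35814}$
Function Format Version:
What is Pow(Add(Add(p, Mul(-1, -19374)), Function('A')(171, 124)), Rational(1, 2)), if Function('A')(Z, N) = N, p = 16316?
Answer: Pow(35814, Rational(1, 2)) ≈ 189.25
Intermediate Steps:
Pow(Add(Add(p, Mul(-1, -19374)), Function('A')(171, 124)), Rational(1, 2)) = Pow(Add(Add(16316, Mul(-1, -19374)), 124), Rational(1, 2)) = Pow(Add(Add(16316, 19374), 124), Rational(1, 2)) = Pow(Add(35690, 124), Rational(1, 2)) = Pow(35814, Rational(1, 2))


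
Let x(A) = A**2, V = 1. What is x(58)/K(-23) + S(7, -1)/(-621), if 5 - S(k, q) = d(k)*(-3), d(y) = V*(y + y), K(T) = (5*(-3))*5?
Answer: -697523/15525 ≈ -44.929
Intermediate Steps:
K(T) = -75 (K(T) = -15*5 = -75)
d(y) = 2*y (d(y) = 1*(y + y) = 1*(2*y) = 2*y)
S(k, q) = 5 + 6*k (S(k, q) = 5 - 2*k*(-3) = 5 - (-6)*k = 5 + 6*k)
x(58)/K(-23) + S(7, -1)/(-621) = 58**2/(-75) + (5 + 6*7)/(-621) = 3364*(-1/75) + (5 + 42)*(-1/621) = -3364/75 + 47*(-1/621) = -3364/75 - 47/621 = -697523/15525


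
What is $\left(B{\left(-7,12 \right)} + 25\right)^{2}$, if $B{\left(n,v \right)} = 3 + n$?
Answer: $441$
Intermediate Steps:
$\left(B{\left(-7,12 \right)} + 25\right)^{2} = \left(\left(3 - 7\right) + 25\right)^{2} = \left(-4 + 25\right)^{2} = 21^{2} = 441$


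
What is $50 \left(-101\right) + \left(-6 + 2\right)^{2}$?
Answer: $-5034$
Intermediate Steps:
$50 \left(-101\right) + \left(-6 + 2\right)^{2} = -5050 + \left(-4\right)^{2} = -5050 + 16 = -5034$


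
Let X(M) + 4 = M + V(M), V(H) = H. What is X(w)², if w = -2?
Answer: 64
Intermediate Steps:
X(M) = -4 + 2*M (X(M) = -4 + (M + M) = -4 + 2*M)
X(w)² = (-4 + 2*(-2))² = (-4 - 4)² = (-8)² = 64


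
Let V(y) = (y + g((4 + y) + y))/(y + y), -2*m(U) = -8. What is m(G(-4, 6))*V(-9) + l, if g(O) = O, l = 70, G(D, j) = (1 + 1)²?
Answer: 676/9 ≈ 75.111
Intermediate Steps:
G(D, j) = 4 (G(D, j) = 2² = 4)
m(U) = 4 (m(U) = -½*(-8) = 4)
V(y) = (4 + 3*y)/(2*y) (V(y) = (y + ((4 + y) + y))/(y + y) = (y + (4 + 2*y))/((2*y)) = (4 + 3*y)*(1/(2*y)) = (4 + 3*y)/(2*y))
m(G(-4, 6))*V(-9) + l = 4*(3/2 + 2/(-9)) + 70 = 4*(3/2 + 2*(-⅑)) + 70 = 4*(3/2 - 2/9) + 70 = 4*(23/18) + 70 = 46/9 + 70 = 676/9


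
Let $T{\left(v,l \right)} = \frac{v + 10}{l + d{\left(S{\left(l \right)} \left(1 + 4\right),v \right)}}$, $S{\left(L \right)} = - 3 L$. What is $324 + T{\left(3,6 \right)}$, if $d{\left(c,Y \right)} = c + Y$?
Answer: $\frac{26231}{81} \approx 323.84$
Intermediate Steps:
$d{\left(c,Y \right)} = Y + c$
$T{\left(v,l \right)} = \frac{10 + v}{v - 14 l}$ ($T{\left(v,l \right)} = \frac{v + 10}{l + \left(v + - 3 l \left(1 + 4\right)\right)} = \frac{10 + v}{l + \left(v + - 3 l 5\right)} = \frac{10 + v}{l - \left(- v + 15 l\right)} = \frac{10 + v}{v - 14 l}$)
$324 + T{\left(3,6 \right)} = 324 + \frac{10 + 3}{3 - 84} = 324 + \frac{1}{3 - 84} \cdot 13 = 324 + \frac{1}{-81} \cdot 13 = 324 - \frac{13}{81} = \frac{26231}{81}$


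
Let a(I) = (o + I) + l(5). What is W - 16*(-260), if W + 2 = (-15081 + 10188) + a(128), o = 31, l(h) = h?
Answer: -571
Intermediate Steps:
a(I) = 36 + I (a(I) = (31 + I) + 5 = 36 + I)
W = -4731 (W = -2 + ((-15081 + 10188) + (36 + 128)) = -2 + (-4893 + 164) = -2 - 4729 = -4731)
W - 16*(-260) = -4731 - 16*(-260) = -4731 + 4160 = -571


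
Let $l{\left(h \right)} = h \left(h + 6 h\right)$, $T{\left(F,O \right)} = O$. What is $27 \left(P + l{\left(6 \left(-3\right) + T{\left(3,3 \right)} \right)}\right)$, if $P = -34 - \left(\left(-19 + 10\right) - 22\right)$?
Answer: $42444$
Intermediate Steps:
$l{\left(h \right)} = 7 h^{2}$ ($l{\left(h \right)} = h 7 h = 7 h^{2}$)
$P = -3$ ($P = -34 - \left(-9 - 22\right) = -34 - -31 = -34 + 31 = -3$)
$27 \left(P + l{\left(6 \left(-3\right) + T{\left(3,3 \right)} \right)}\right) = 27 \left(-3 + 7 \left(6 \left(-3\right) + 3\right)^{2}\right) = 27 \left(-3 + 7 \left(-18 + 3\right)^{2}\right) = 27 \left(-3 + 7 \left(-15\right)^{2}\right) = 27 \left(-3 + 7 \cdot 225\right) = 27 \left(-3 + 1575\right) = 27 \cdot 1572 = 42444$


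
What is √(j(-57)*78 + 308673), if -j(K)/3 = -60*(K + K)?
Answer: 237*I*√23 ≈ 1136.6*I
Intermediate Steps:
j(K) = 360*K (j(K) = -(-180)*(K + K) = -(-180)*2*K = -(-360)*K = 360*K)
√(j(-57)*78 + 308673) = √((360*(-57))*78 + 308673) = √(-20520*78 + 308673) = √(-1600560 + 308673) = √(-1291887) = 237*I*√23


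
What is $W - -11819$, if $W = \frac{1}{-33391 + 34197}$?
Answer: $\frac{9526115}{806} \approx 11819.0$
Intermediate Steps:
$W = \frac{1}{806} \approx 0.0012407$
$W - -11819 = \frac{1}{806} - -11819 = \frac{1}{806} + 11819 = \frac{9526115}{806}$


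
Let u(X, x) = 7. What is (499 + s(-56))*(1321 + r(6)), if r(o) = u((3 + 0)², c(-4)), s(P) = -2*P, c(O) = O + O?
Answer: 811408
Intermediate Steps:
c(O) = 2*O
r(o) = 7
(499 + s(-56))*(1321 + r(6)) = (499 - 2*(-56))*(1321 + 7) = (499 + 112)*1328 = 611*1328 = 811408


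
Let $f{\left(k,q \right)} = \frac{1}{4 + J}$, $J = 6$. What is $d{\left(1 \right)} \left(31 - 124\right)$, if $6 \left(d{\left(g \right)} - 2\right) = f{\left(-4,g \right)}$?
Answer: $- \frac{3751}{20} \approx -187.55$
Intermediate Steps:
$f{\left(k,q \right)} = \frac{1}{10}$ ($f{\left(k,q \right)} = \frac{1}{4 + 6} = \frac{1}{10}$)
$d{\left(g \right)} = \frac{121}{60}$ ($d{\left(g \right)} = 2 + \frac{1}{6} \cdot \frac{1}{10} = 2 + \frac{1}{60} = \frac{121}{60}$)
$d{\left(1 \right)} \left(31 - 124\right) = \frac{121 \left(31 - 124\right)}{60} = \frac{121}{60} \left(-93\right) = - \frac{3751}{20}$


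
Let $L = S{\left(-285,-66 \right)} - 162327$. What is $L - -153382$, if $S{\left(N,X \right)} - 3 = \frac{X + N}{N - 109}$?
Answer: $- \frac{3522797}{394} \approx -8941.1$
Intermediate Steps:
$S{\left(N,X \right)} = 3 + \frac{N + X}{-109 + N}$ ($S{\left(N,X \right)} = 3 + \frac{X + N}{N - 109} = 3 + \frac{N + X}{-109 + N}$)
$L = - \frac{63955305}{394}$ ($L = \frac{-327 - 66 + 4 \left(-285\right)}{-109 - 285} - 162327 = \frac{-327 - 66 - 1140}{-394} - 162327 = \left(- \frac{1}{394}\right) \left(-1533\right) - 162327 = \frac{1533}{394} - 162327 = - \frac{63955305}{394} \approx -1.6232 \cdot 10^{5}$)
$L - -153382 = - \frac{63955305}{394} - -153382 = - \frac{63955305}{394} + 153382 = - \frac{3522797}{394}$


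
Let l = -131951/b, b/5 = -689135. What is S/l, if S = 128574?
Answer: 443024217450/131951 ≈ 3.3575e+6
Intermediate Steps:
b = -3445675 (b = 5*(-689135) = -3445675)
l = 131951/3445675 (l = -131951/(-3445675) = -131951*(-1/3445675) = 131951/3445675 ≈ 0.038295)
S/l = 128574/(131951/3445675) = 128574*(3445675/131951) = 443024217450/131951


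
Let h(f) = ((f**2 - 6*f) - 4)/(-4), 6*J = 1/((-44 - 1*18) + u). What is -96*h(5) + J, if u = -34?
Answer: -124417/576 ≈ -216.00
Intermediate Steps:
J = -1/576 (J = 1/(6*((-44 - 1*18) - 34)) = 1/(6*((-44 - 18) - 34)) = 1/(6*(-62 - 34)) = (1/6)/(-96) = (1/6)*(-1/96) = -1/576 ≈ -0.0017361)
h(f) = 1 - f**2/4 + 3*f/2 (h(f) = (-4 + f**2 - 6*f)*(-1/4) = 1 - f**2/4 + 3*f/2)
-96*h(5) + J = -96*(1 - 1/4*5**2 + (3/2)*5) - 1/576 = -96*(1 - 1/4*25 + 15/2) - 1/576 = -96*(1 - 25/4 + 15/2) - 1/576 = -96*9/4 - 1/576 = -216 - 1/576 = -124417/576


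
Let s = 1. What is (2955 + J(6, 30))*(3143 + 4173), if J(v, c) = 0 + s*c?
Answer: 21838260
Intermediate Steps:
J(v, c) = c (J(v, c) = 0 + 1*c = 0 + c = c)
(2955 + J(6, 30))*(3143 + 4173) = (2955 + 30)*(3143 + 4173) = 2985*7316 = 21838260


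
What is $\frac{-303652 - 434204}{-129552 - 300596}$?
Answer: $\frac{184464}{107537} \approx 1.7154$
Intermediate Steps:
$\frac{-303652 - 434204}{-129552 - 300596} = - \frac{737856}{-430148} = \left(-737856\right) \left(- \frac{1}{430148}\right) = \frac{184464}{107537}$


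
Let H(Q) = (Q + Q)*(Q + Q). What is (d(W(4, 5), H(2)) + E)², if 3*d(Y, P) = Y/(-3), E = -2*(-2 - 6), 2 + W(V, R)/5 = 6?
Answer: 15376/81 ≈ 189.83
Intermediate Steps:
W(V, R) = 20 (W(V, R) = -10 + 5*6 = -10 + 30 = 20)
H(Q) = 4*Q² (H(Q) = (2*Q)*(2*Q) = 4*Q²)
E = 16 (E = -2*(-8) = 16)
d(Y, P) = -Y/9 (d(Y, P) = (Y/(-3))/3 = (Y*(-⅓))/3 = (-Y/3)/3 = -Y/9)
(d(W(4, 5), H(2)) + E)² = (-⅑*20 + 16)² = (-20/9 + 16)² = (124/9)² = 15376/81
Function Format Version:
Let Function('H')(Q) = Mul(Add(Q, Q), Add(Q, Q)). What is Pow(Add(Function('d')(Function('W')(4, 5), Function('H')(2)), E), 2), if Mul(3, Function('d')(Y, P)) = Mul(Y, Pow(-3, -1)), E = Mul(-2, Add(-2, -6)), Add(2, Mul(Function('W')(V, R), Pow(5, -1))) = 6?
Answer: Rational(15376, 81) ≈ 189.83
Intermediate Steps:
Function('W')(V, R) = 20 (Function('W')(V, R) = Add(-10, Mul(5, 6)) = Add(-10, 30) = 20)
Function('H')(Q) = Mul(4, Pow(Q, 2)) (Function('H')(Q) = Mul(Mul(2, Q), Mul(2, Q)) = Mul(4, Pow(Q, 2)))
E = 16 (E = Mul(-2, -8) = 16)
Function('d')(Y, P) = Mul(Rational(-1, 9), Y) (Function('d')(Y, P) = Mul(Rational(1, 3), Mul(Y, Pow(-3, -1))) = Mul(Rational(1, 3), Mul(Y, Rational(-1, 3))) = Mul(Rational(1, 3), Mul(Rational(-1, 3), Y)) = Mul(Rational(-1, 9), Y))
Pow(Add(Function('d')(Function('W')(4, 5), Function('H')(2)), E), 2) = Pow(Add(Mul(Rational(-1, 9), 20), 16), 2) = Pow(Add(Rational(-20, 9), 16), 2) = Pow(Rational(124, 9), 2) = Rational(15376, 81)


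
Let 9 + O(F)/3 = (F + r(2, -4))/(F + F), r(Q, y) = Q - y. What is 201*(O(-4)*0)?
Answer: 0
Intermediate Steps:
O(F) = -27 + 3*(6 + F)/(2*F) (O(F) = -27 + 3*((F + (2 - 1*(-4)))/(F + F)) = -27 + 3*((F + (2 + 4))/((2*F))) = -27 + 3*((F + 6)*(1/(2*F))) = -27 + 3*((6 + F)*(1/(2*F))) = -27 + 3*((6 + F)/(2*F)) = -27 + 3*(6 + F)/(2*F))
201*(O(-4)*0) = 201*((-51/2 + 9/(-4))*0) = 201*((-51/2 + 9*(-¼))*0) = 201*((-51/2 - 9/4)*0) = 201*(-111/4*0) = 201*0 = 0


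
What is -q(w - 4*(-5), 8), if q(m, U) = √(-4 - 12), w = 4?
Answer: -4*I ≈ -4.0*I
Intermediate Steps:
q(m, U) = 4*I (q(m, U) = √(-16) = 4*I)
-q(w - 4*(-5), 8) = -4*I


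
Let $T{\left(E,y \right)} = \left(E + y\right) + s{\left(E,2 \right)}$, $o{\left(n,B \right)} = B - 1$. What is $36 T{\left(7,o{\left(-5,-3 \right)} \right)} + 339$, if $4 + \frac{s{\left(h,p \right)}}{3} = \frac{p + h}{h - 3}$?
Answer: $258$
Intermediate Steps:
$o{\left(n,B \right)} = -1 + B$
$s{\left(h,p \right)} = -12 + \frac{3 \left(h + p\right)}{-3 + h}$ ($s{\left(h,p \right)} = -12 + 3 \frac{p + h}{h - 3} = -12 + 3 \frac{h + p}{-3 + h} = -12 + \frac{3 \left(h + p\right)}{-3 + h}$)
$T{\left(E,y \right)} = E + y + \frac{3 \left(14 - 3 E\right)}{-3 + E}$ ($T{\left(E,y \right)} = \left(E + y\right) + \frac{3 \left(12 + 2 - 3 E\right)}{-3 + E} = \left(E + y\right) + \frac{3 \left(14 - 3 E\right)}{-3 + E} = E + y + \frac{3 \left(14 - 3 E\right)}{-3 + E}$)
$36 T{\left(7,o{\left(-5,-3 \right)} \right)} + 339 = 36 \frac{42 - 63 + \left(-3 + 7\right) \left(7 - 4\right)}{-3 + 7} + 339 = 36 \frac{42 - 63 + 4 \left(7 - 4\right)}{4} + 339 = 36 \frac{42 - 63 + 4 \cdot 3}{4} + 339 = 36 \frac{42 - 63 + 12}{4} + 339 = 36 \cdot \frac{1}{4} \left(-9\right) + 339 = 36 \left(- \frac{9}{4}\right) + 339 = -81 + 339 = 258$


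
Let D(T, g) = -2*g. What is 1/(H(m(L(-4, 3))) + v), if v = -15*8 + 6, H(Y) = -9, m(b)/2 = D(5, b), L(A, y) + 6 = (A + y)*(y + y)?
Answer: -1/123 ≈ -0.0081301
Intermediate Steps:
L(A, y) = -6 + 2*y*(A + y) (L(A, y) = -6 + (A + y)*(y + y) = -6 + (A + y)*(2*y) = -6 + 2*y*(A + y))
m(b) = -4*b (m(b) = 2*(-2*b) = -4*b)
v = -114 (v = -120 + 6 = -114)
1/(H(m(L(-4, 3))) + v) = 1/(-9 - 114) = 1/(-123) = -1/123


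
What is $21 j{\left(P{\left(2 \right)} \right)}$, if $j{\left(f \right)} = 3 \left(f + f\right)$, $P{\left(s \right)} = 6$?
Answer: $756$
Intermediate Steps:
$j{\left(f \right)} = 6 f$ ($j{\left(f \right)} = 3 \cdot 2 f = 6 f$)
$21 j{\left(P{\left(2 \right)} \right)} = 21 \cdot 6 \cdot 6 = 21 \cdot 36 = 756$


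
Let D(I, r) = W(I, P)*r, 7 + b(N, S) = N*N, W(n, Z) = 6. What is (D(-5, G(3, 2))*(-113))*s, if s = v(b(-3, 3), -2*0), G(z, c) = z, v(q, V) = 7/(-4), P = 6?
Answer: 7119/2 ≈ 3559.5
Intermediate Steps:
b(N, S) = -7 + N² (b(N, S) = -7 + N*N = -7 + N²)
v(q, V) = -7/4 (v(q, V) = 7*(-¼) = -7/4)
D(I, r) = 6*r
s = -7/4 ≈ -1.7500
(D(-5, G(3, 2))*(-113))*s = ((6*3)*(-113))*(-7/4) = (18*(-113))*(-7/4) = -2034*(-7/4) = 7119/2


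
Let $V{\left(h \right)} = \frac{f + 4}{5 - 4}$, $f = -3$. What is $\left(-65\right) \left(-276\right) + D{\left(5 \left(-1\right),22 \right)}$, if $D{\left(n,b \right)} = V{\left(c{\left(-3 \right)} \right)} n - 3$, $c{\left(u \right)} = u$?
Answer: $17932$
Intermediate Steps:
$V{\left(h \right)} = 1$ ($V{\left(h \right)} = \frac{-3 + 4}{5 - 4} = 1 \cdot 1^{-1} = 1 \cdot 1 = 1$)
$D{\left(n,b \right)} = -3 + n$ ($D{\left(n,b \right)} = 1 n - 3 = n - 3 = -3 + n$)
$\left(-65\right) \left(-276\right) + D{\left(5 \left(-1\right),22 \right)} = \left(-65\right) \left(-276\right) + \left(-3 + 5 \left(-1\right)\right) = 17940 - 8 = 17932$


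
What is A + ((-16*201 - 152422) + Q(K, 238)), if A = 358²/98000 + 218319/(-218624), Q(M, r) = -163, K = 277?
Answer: -488590966377/3136000 ≈ -1.5580e+5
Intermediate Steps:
A = 969623/3136000 (A = 128164*(1/98000) + 218319*(-1/218624) = 32041/24500 - 3579/3584 = 969623/3136000 ≈ 0.30919)
A + ((-16*201 - 152422) + Q(K, 238)) = 969623/3136000 + ((-16*201 - 152422) - 163) = 969623/3136000 + ((-3216 - 152422) - 163) = 969623/3136000 + (-155638 - 163) = 969623/3136000 - 155801 = -488590966377/3136000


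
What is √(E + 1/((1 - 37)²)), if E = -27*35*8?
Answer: I*√9797759/36 ≈ 86.948*I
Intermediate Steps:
E = -7560 (E = -945*8 = -7560)
√(E + 1/((1 - 37)²)) = √(-7560 + 1/((1 - 37)²)) = √(-7560 + 1/((-36)²)) = √(-7560 + 1/1296) = √(-9797759/1296) = I*√9797759/36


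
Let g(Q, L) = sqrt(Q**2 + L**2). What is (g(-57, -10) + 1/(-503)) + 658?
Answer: 330973/503 + sqrt(3349) ≈ 715.87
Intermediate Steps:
g(Q, L) = sqrt(L**2 + Q**2)
(g(-57, -10) + 1/(-503)) + 658 = (sqrt((-10)**2 + (-57)**2) + 1/(-503)) + 658 = (sqrt(100 + 3249) - 1/503) + 658 = (sqrt(3349) - 1/503) + 658 = (-1/503 + sqrt(3349)) + 658 = 330973/503 + sqrt(3349)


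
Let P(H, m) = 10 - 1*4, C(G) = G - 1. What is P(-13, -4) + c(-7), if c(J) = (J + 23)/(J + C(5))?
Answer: 2/3 ≈ 0.66667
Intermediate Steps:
C(G) = -1 + G
c(J) = (23 + J)/(4 + J) (c(J) = (J + 23)/(J + (-1 + 5)) = (23 + J)/(J + 4) = (23 + J)/(4 + J))
P(H, m) = 6 (P(H, m) = 10 - 4 = 6)
P(-13, -4) + c(-7) = 6 + (23 - 7)/(4 - 7) = 6 + 16/(-3) = 6 - 1/3*16 = 6 - 16/3 = 2/3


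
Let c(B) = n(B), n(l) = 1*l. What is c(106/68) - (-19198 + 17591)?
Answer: 54691/34 ≈ 1608.6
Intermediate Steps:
n(l) = l
c(B) = B
c(106/68) - (-19198 + 17591) = 106/68 - (-19198 + 17591) = 106*(1/68) - 1*(-1607) = 53/34 + 1607 = 54691/34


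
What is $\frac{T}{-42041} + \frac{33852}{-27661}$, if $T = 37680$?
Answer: $- \frac{2465438412}{1162896101} \approx -2.1201$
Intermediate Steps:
$\frac{T}{-42041} + \frac{33852}{-27661} = \frac{37680}{-42041} + \frac{33852}{-27661} = 37680 \left(- \frac{1}{42041}\right) + 33852 \left(- \frac{1}{27661}\right) = - \frac{37680}{42041} - \frac{33852}{27661} = - \frac{2465438412}{1162896101}$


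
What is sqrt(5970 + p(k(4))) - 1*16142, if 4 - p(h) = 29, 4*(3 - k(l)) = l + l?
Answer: -16142 + sqrt(5945) ≈ -16065.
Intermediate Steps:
k(l) = 3 - l/2 (k(l) = 3 - (l + l)/4 = 3 - l/2)
p(h) = -25 (p(h) = 4 - 1*29 = 4 - 29 = -25)
sqrt(5970 + p(k(4))) - 1*16142 = sqrt(5970 - 25) - 1*16142 = sqrt(5945) - 16142 = -16142 + sqrt(5945)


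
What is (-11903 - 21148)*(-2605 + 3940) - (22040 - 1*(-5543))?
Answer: -44150668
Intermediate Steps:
(-11903 - 21148)*(-2605 + 3940) - (22040 - 1*(-5543)) = -33051*1335 - (22040 + 5543) = -44123085 - 1*27583 = -44123085 - 27583 = -44150668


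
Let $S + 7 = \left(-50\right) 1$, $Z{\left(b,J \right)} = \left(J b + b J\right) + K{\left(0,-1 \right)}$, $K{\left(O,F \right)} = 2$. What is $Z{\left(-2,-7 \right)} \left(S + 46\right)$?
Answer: $-330$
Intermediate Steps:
$Z{\left(b,J \right)} = 2 + 2 J b$ ($Z{\left(b,J \right)} = \left(J b + b J\right) + 2 = \left(J b + J b\right) + 2 = 2 J b + 2 = 2 + 2 J b$)
$S = -57$ ($S = -7 - 50 = -57$)
$Z{\left(-2,-7 \right)} \left(S + 46\right) = \left(2 + 2 \left(-7\right) \left(-2\right)\right) \left(-57 + 46\right) = \left(2 + 28\right) \left(-11\right) = 30 \left(-11\right) = -330$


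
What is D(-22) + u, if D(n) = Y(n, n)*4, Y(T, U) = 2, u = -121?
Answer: -113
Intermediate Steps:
D(n) = 8 (D(n) = 2*4 = 8)
D(-22) + u = 8 - 121 = -113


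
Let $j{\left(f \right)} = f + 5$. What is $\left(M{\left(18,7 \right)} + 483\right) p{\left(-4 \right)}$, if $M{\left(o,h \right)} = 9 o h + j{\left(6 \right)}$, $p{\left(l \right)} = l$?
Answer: $-6512$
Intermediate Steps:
$j{\left(f \right)} = 5 + f$
$M{\left(o,h \right)} = 11 + 9 h o$ ($M{\left(o,h \right)} = 9 o h + \left(5 + 6\right) = 9 h o + 11 = 11 + 9 h o$)
$\left(M{\left(18,7 \right)} + 483\right) p{\left(-4 \right)} = \left(\left(11 + 9 \cdot 7 \cdot 18\right) + 483\right) \left(-4\right) = \left(\left(11 + 1134\right) + 483\right) \left(-4\right) = \left(1145 + 483\right) \left(-4\right) = 1628 \left(-4\right) = -6512$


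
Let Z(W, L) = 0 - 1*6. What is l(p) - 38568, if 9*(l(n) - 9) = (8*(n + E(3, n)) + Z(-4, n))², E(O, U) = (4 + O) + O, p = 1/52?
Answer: -57718943/1521 ≈ -37948.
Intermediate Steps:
Z(W, L) = -6 (Z(W, L) = 0 - 6 = -6)
p = 1/52 ≈ 0.019231
E(O, U) = 4 + 2*O
l(n) = 9 + (74 + 8*n)²/9 (l(n) = 9 + (8*(n + (4 + 2*3)) - 6)²/9 = 9 + (8*(n + (4 + 6)) - 6)²/9 = 9 + (8*(n + 10) - 6)²/9 = 9 + (8*(10 + n) - 6)²/9 = 9 + ((80 + 8*n) - 6)²/9 = 9 + (74 + 8*n)²/9)
l(p) - 38568 = (9 + 4*(37 + 4*(1/52))²/9) - 38568 = (9 + 4*(37 + 1/13)²/9) - 38568 = (9 + 4*(482/13)²/9) - 38568 = (9 + (4/9)*(232324/169)) - 38568 = (9 + 929296/1521) - 38568 = 942985/1521 - 38568 = -57718943/1521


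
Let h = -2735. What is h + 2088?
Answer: -647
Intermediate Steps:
h + 2088 = -2735 + 2088 = -647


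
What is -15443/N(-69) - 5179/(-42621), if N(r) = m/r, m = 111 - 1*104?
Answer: 45415567360/298347 ≈ 1.5222e+5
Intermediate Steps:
m = 7 (m = 111 - 104 = 7)
N(r) = 7/r
-15443/N(-69) - 5179/(-42621) = -15443/(7/(-69)) - 5179/(-42621) = -15443/(7*(-1/69)) - 5179*(-1/42621) = -15443/(-7/69) + 5179/42621 = -15443*(-69/7) + 5179/42621 = 1065567/7 + 5179/42621 = 45415567360/298347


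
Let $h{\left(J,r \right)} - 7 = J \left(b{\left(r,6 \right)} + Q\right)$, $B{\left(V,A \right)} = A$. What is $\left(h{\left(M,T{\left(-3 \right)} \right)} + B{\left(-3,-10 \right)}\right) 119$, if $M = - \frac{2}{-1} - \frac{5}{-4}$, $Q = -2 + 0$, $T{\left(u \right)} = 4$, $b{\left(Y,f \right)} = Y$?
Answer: $\frac{833}{2} \approx 416.5$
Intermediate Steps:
$Q = -2$
$M = \frac{13}{4}$ ($M = \left(-2\right) \left(-1\right) - - \frac{5}{4} = 2 + \frac{5}{4} = \frac{13}{4} \approx 3.25$)
$h{\left(J,r \right)} = 7 + J \left(-2 + r\right)$ ($h{\left(J,r \right)} = 7 + J \left(r - 2\right) = 7 + J \left(-2 + r\right)$)
$\left(h{\left(M,T{\left(-3 \right)} \right)} + B{\left(-3,-10 \right)}\right) 119 = \left(\left(7 - \frac{13}{2} + \frac{13}{4} \cdot 4\right) - 10\right) 119 = \left(\left(7 - \frac{13}{2} + 13\right) - 10\right) 119 = \left(\frac{27}{2} - 10\right) 119 = \frac{7}{2} \cdot 119 = \frac{833}{2}$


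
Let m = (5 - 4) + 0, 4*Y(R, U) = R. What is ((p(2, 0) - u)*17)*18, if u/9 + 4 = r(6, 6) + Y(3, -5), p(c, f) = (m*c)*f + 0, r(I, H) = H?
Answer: -15147/2 ≈ -7573.5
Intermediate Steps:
Y(R, U) = R/4
m = 1 (m = 1 + 0 = 1)
p(c, f) = c*f (p(c, f) = (1*c)*f + 0 = c*f + 0 = c*f)
u = 99/4 (u = -36 + 9*(6 + (¼)*3) = -36 + 9*(6 + ¾) = -36 + 9*(27/4) = -36 + 243/4 = 99/4 ≈ 24.750)
((p(2, 0) - u)*17)*18 = ((2*0 - 1*99/4)*17)*18 = ((0 - 99/4)*17)*18 = -99/4*17*18 = -1683/4*18 = -15147/2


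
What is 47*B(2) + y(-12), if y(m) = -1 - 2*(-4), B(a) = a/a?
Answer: 54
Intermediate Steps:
B(a) = 1
y(m) = 7 (y(m) = -1 + 8 = 7)
47*B(2) + y(-12) = 47*1 + 7 = 47 + 7 = 54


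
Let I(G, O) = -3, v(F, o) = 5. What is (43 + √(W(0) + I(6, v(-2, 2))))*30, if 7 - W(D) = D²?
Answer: 1350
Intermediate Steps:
W(D) = 7 - D²
(43 + √(W(0) + I(6, v(-2, 2))))*30 = (43 + √((7 - 1*0²) - 3))*30 = (43 + √((7 - 1*0) - 3))*30 = (43 + √((7 + 0) - 3))*30 = (43 + √(7 - 3))*30 = (43 + √4)*30 = (43 + 2)*30 = 45*30 = 1350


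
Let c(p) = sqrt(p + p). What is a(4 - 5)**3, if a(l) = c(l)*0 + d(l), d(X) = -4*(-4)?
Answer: 4096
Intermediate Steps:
c(p) = sqrt(2)*sqrt(p) (c(p) = sqrt(2*p) = sqrt(2)*sqrt(p))
d(X) = 16
a(l) = 16 (a(l) = (sqrt(2)*sqrt(l))*0 + 16 = 0 + 16 = 16)
a(4 - 5)**3 = 16**3 = 4096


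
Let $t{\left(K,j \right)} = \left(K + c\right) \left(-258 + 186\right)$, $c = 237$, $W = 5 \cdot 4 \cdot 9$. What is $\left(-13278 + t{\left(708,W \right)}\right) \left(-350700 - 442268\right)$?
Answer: $64482571824$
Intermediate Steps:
$W = 180$ ($W = 20 \cdot 9 = 180$)
$t{\left(K,j \right)} = -17064 - 72 K$ ($t{\left(K,j \right)} = \left(K + 237\right) \left(-258 + 186\right) = \left(237 + K\right) \left(-72\right) = -17064 - 72 K$)
$\left(-13278 + t{\left(708,W \right)}\right) \left(-350700 - 442268\right) = \left(-13278 - 68040\right) \left(-350700 - 442268\right) = \left(-13278 - 68040\right) \left(-792968\right) = \left(-81318\right) \left(-792968\right) = 64482571824$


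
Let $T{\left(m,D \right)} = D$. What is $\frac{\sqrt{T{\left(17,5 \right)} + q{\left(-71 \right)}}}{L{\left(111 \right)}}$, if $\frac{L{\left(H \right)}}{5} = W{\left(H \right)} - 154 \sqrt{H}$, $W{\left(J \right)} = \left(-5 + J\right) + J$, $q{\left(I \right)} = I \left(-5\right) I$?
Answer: $- \frac{372 i \sqrt{7}}{369341} - \frac{264 i \sqrt{777}}{369341} \approx - 0.022589 i$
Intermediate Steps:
$q{\left(I \right)} = - 5 I^{2}$ ($q{\left(I \right)} = - 5 I I = - 5 I^{2}$)
$W{\left(J \right)} = -5 + 2 J$
$L{\left(H \right)} = -25 - 770 \sqrt{H} + 10 H$ ($L{\left(H \right)} = 5 \left(\left(-5 + 2 H\right) - 154 \sqrt{H}\right) = 5 \left(-5 - 154 \sqrt{H} + 2 H\right) = -25 - 770 \sqrt{H} + 10 H$)
$\frac{\sqrt{T{\left(17,5 \right)} + q{\left(-71 \right)}}}{L{\left(111 \right)}} = \frac{\sqrt{5 - 5 \left(-71\right)^{2}}}{-25 - 770 \sqrt{111} + 10 \cdot 111} = \frac{\sqrt{5 - 25205}}{-25 - 770 \sqrt{111} + 1110} = \frac{\sqrt{5 - 25205}}{1085 - 770 \sqrt{111}} = \frac{\sqrt{-25200}}{1085 - 770 \sqrt{111}} = \frac{60 i \sqrt{7}}{1085 - 770 \sqrt{111}}$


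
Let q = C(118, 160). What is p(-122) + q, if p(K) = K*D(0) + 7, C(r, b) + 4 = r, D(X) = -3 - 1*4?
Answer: 975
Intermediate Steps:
D(X) = -7 (D(X) = -3 - 4 = -7)
C(r, b) = -4 + r
q = 114 (q = -4 + 118 = 114)
p(K) = 7 - 7*K (p(K) = K*(-7) + 7 = -7*K + 7 = 7 - 7*K)
p(-122) + q = (7 - 7*(-122)) + 114 = (7 + 854) + 114 = 861 + 114 = 975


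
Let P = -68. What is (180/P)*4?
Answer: -180/17 ≈ -10.588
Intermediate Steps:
(180/P)*4 = (180/(-68))*4 = (180*(-1/68))*4 = -45/17*4 = -180/17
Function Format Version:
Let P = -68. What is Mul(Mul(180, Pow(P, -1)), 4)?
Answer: Rational(-180, 17) ≈ -10.588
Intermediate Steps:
Mul(Mul(180, Pow(P, -1)), 4) = Mul(Mul(180, Pow(-68, -1)), 4) = Mul(Mul(180, Rational(-1, 68)), 4) = Mul(Rational(-45, 17), 4) = Rational(-180, 17)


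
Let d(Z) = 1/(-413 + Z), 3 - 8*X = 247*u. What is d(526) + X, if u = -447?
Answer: 3119141/226 ≈ 13802.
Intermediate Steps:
X = 27603/2 (X = 3/8 - 247*(-447)/8 = 3/8 - 1/8*(-110409) = 3/8 + 110409/8 = 27603/2 ≈ 13802.)
d(526) + X = 1/(-413 + 526) + 27603/2 = 1/113 + 27603/2 = 3119141/226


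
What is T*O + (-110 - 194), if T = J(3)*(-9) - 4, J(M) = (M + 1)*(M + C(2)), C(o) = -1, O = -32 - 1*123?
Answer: 11476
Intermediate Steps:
O = -155 (O = -32 - 123 = -155)
J(M) = (1 + M)*(-1 + M) (J(M) = (M + 1)*(M - 1) = (1 + M)*(-1 + M))
T = -76 (T = (-1 + 3**2)*(-9) - 4 = (-1 + 9)*(-9) - 4 = 8*(-9) - 4 = -72 - 4 = -76)
T*O + (-110 - 194) = -76*(-155) + (-110 - 194) = 11780 - 304 = 11476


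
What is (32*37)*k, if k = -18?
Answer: -21312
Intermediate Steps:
(32*37)*k = (32*37)*(-18) = 1184*(-18) = -21312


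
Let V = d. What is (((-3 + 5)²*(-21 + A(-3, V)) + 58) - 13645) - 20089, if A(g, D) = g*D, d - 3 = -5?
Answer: -33736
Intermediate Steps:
d = -2 (d = 3 - 5 = -2)
V = -2
A(g, D) = D*g
(((-3 + 5)²*(-21 + A(-3, V)) + 58) - 13645) - 20089 = (((-3 + 5)²*(-21 - 2*(-3)) + 58) - 13645) - 20089 = ((2²*(-21 + 6) + 58) - 13645) - 20089 = ((4*(-15) + 58) - 13645) - 20089 = ((-60 + 58) - 13645) - 20089 = (-2 - 13645) - 20089 = -13647 - 20089 = -33736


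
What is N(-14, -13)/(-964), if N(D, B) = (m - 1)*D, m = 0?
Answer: -7/482 ≈ -0.014523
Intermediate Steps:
N(D, B) = -D (N(D, B) = (0 - 1)*D = -D)
N(-14, -13)/(-964) = -1*(-14)/(-964) = 14*(-1/964) = -7/482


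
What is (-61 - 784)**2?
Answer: 714025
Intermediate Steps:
(-61 - 784)**2 = (-845)**2 = 714025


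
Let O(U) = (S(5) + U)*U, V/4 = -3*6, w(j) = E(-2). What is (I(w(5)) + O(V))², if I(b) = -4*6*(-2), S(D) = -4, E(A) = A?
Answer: 30470400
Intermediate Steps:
w(j) = -2
I(b) = 48 (I(b) = -24*(-2) = 48)
V = -72 (V = 4*(-3*6) = 4*(-18) = -72)
O(U) = U*(-4 + U) (O(U) = (-4 + U)*U = U*(-4 + U))
(I(w(5)) + O(V))² = (48 - 72*(-4 - 72))² = (48 - 72*(-76))² = (48 + 5472)² = 5520² = 30470400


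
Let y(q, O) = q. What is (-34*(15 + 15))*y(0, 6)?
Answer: 0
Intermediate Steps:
(-34*(15 + 15))*y(0, 6) = -34*(15 + 15)*0 = -34*30*0 = -1020*0 = 0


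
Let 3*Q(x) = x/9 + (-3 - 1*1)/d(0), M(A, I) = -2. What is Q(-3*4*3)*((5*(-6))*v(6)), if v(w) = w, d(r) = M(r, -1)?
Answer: 120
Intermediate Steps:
d(r) = -2
Q(x) = ⅔ + x/27 (Q(x) = (x/9 + (-3 - 1*1)/(-2))/3 = (x*(⅑) + (-3 - 1)*(-½))/3 = (x/9 - 4*(-½))/3 = (x/9 + 2)/3 = (2 + x/9)/3 = ⅔ + x/27)
Q(-3*4*3)*((5*(-6))*v(6)) = (⅔ + (-3*4*3)/27)*((5*(-6))*6) = (⅔ + (-12*3)/27)*(-30*6) = (⅔ + (1/27)*(-36))*(-180) = (⅔ - 4/3)*(-180) = -⅔*(-180) = 120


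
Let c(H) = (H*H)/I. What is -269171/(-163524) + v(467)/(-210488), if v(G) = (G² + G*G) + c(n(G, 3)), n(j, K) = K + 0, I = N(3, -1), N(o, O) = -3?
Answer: -3666953813/8604959928 ≈ -0.42614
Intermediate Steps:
I = -3
n(j, K) = K
c(H) = -H²/3 (c(H) = (H*H)/(-3) = H²*(-⅓) = -H²/3)
v(G) = -3 + 2*G² (v(G) = (G² + G*G) - ⅓*3² = (G² + G²) - ⅓*9 = 2*G² - 3 = -3 + 2*G²)
-269171/(-163524) + v(467)/(-210488) = -269171/(-163524) + (-3 + 2*467²)/(-210488) = -269171*(-1/163524) + (-3 + 2*218089)*(-1/210488) = 269171/163524 + (-3 + 436178)*(-1/210488) = 269171/163524 + 436175*(-1/210488) = 269171/163524 - 436175/210488 = -3666953813/8604959928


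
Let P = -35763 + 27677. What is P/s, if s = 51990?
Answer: -4043/25995 ≈ -0.15553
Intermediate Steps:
P = -8086
P/s = -8086/51990 = -8086*1/51990 = -4043/25995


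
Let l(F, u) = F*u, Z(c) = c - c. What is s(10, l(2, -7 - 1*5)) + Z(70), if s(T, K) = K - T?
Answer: -34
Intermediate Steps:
Z(c) = 0
s(10, l(2, -7 - 1*5)) + Z(70) = (2*(-7 - 1*5) - 1*10) + 0 = (2*(-7 - 5) - 10) + 0 = (2*(-12) - 10) + 0 = (-24 - 10) + 0 = -34 + 0 = -34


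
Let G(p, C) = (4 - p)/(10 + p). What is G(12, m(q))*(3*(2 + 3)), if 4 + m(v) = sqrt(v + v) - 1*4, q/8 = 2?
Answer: -60/11 ≈ -5.4545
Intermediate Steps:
q = 16 (q = 8*2 = 16)
m(v) = -8 + sqrt(2)*sqrt(v) (m(v) = -4 + (sqrt(v + v) - 1*4) = -4 + (sqrt(2*v) - 4) = -4 + (sqrt(2)*sqrt(v) - 4) = -4 + (-4 + sqrt(2)*sqrt(v)) = -8 + sqrt(2)*sqrt(v))
G(p, C) = (4 - p)/(10 + p)
G(12, m(q))*(3*(2 + 3)) = ((4 - 1*12)/(10 + 12))*(3*(2 + 3)) = ((4 - 12)/22)*(3*5) = ((1/22)*(-8))*15 = -4/11*15 = -60/11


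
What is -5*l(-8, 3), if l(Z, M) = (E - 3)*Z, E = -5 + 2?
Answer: -240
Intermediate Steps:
E = -3
l(Z, M) = -6*Z (l(Z, M) = (-3 - 3)*Z = -6*Z)
-5*l(-8, 3) = -(-30)*(-8) = -5*48 = -240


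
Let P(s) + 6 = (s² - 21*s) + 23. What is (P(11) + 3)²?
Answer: 8100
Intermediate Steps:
P(s) = 17 + s² - 21*s (P(s) = -6 + ((s² - 21*s) + 23) = -6 + (23 + s² - 21*s) = 17 + s² - 21*s)
(P(11) + 3)² = ((17 + 11² - 21*11) + 3)² = ((17 + 121 - 231) + 3)² = (-93 + 3)² = (-90)² = 8100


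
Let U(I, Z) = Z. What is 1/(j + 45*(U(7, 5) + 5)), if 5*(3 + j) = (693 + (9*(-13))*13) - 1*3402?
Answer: -1/399 ≈ -0.0025063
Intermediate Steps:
j = -849 (j = -3 + ((693 + (9*(-13))*13) - 1*3402)/5 = -3 + ((693 - 117*13) - 3402)/5 = -3 + ((693 - 1521) - 3402)/5 = -3 + (-828 - 3402)/5 = -3 + (⅕)*(-4230) = -3 - 846 = -849)
1/(j + 45*(U(7, 5) + 5)) = 1/(-849 + 45*(5 + 5)) = 1/(-849 + 45*10) = 1/(-849 + 450) = 1/(-399) = -1/399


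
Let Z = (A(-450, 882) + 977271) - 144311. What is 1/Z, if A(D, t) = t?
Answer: 1/833842 ≈ 1.1993e-6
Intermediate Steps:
Z = 833842 (Z = (882 + 977271) - 144311 = 978153 - 144311 = 833842)
1/Z = 1/833842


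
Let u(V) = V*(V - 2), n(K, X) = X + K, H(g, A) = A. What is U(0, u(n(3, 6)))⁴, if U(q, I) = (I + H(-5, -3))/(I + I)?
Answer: 10000/194481 ≈ 0.051419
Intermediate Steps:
n(K, X) = K + X
u(V) = V*(-2 + V)
U(q, I) = (-3 + I)/(2*I) (U(q, I) = (I - 3)/(I + I) = (-3 + I)/((2*I)) = (-3 + I)*(1/(2*I)) = (-3 + I)/(2*I))
U(0, u(n(3, 6)))⁴ = ((-3 + (3 + 6)*(-2 + (3 + 6)))/(2*(((3 + 6)*(-2 + (3 + 6))))))⁴ = ((-3 + 9*(-2 + 9))/(2*((9*(-2 + 9)))))⁴ = ((-3 + 9*7)/(2*((9*7))))⁴ = ((½)*(-3 + 63)/63)⁴ = ((½)*(1/63)*60)⁴ = (10/21)⁴ = 10000/194481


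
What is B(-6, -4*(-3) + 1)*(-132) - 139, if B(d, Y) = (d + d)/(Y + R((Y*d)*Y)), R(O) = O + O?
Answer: -281669/2015 ≈ -139.79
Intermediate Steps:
R(O) = 2*O
B(d, Y) = 2*d/(Y + 2*d*Y²) (B(d, Y) = (d + d)/(Y + 2*((Y*d)*Y)) = (2*d)/(Y + 2*(d*Y²)) = (2*d)/(Y + 2*d*Y²) = 2*d/(Y + 2*d*Y²))
B(-6, -4*(-3) + 1)*(-132) - 139 = (2*(-6)/((-4*(-3) + 1)*(1 + 2*(-4*(-3) + 1)*(-6))))*(-132) - 139 = (2*(-6)/((12 + 1)*(1 + 2*(12 + 1)*(-6))))*(-132) - 139 = (2*(-6)/(13*(1 + 2*13*(-6))))*(-132) - 139 = (2*(-6)*(1/13)/(1 - 156))*(-132) - 139 = (2*(-6)*(1/13)/(-155))*(-132) - 139 = (2*(-6)*(1/13)*(-1/155))*(-132) - 139 = (12/2015)*(-132) - 139 = -1584/2015 - 139 = -281669/2015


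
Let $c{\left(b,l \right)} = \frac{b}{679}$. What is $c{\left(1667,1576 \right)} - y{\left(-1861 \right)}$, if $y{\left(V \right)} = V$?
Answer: $\frac{1265286}{679} \approx 1863.5$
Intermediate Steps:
$c{\left(b,l \right)} = \frac{b}{679}$ ($c{\left(b,l \right)} = b \frac{1}{679} = \frac{b}{679}$)
$c{\left(1667,1576 \right)} - y{\left(-1861 \right)} = \frac{1}{679} \cdot 1667 - -1861 = \frac{1667}{679} + 1861 = \frac{1265286}{679}$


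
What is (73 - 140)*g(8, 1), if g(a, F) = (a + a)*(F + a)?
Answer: -9648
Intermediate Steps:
g(a, F) = 2*a*(F + a) (g(a, F) = (2*a)*(F + a) = 2*a*(F + a))
(73 - 140)*g(8, 1) = (73 - 140)*(2*8*(1 + 8)) = -134*8*9 = -67*144 = -9648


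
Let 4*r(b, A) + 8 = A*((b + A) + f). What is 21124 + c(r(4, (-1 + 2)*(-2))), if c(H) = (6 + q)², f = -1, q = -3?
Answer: 21133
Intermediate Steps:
r(b, A) = -2 + A*(-1 + A + b)/4 (r(b, A) = -2 + (A*((b + A) - 1))/4 = -2 + (A*((A + b) - 1))/4 = -2 + (A*(-1 + A + b))/4 = -2 + A*(-1 + A + b)/4)
c(H) = 9 (c(H) = (6 - 3)² = 3² = 9)
21124 + c(r(4, (-1 + 2)*(-2))) = 21124 + 9 = 21133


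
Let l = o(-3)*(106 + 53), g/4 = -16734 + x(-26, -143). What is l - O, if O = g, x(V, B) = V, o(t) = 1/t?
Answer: 66987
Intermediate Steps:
o(t) = 1/t
g = -67040 (g = 4*(-16734 - 26) = 4*(-16760) = -67040)
O = -67040
l = -53 (l = (106 + 53)/(-3) = -1/3*159 = -53)
l - O = -53 - 1*(-67040) = -53 + 67040 = 66987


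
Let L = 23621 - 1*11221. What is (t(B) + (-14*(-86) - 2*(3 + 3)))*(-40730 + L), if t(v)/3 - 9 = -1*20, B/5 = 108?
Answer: -32834470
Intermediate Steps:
B = 540 (B = 5*108 = 540)
t(v) = -33 (t(v) = 27 + 3*(-1*20) = 27 + 3*(-20) = 27 - 60 = -33)
L = 12400 (L = 23621 - 11221 = 12400)
(t(B) + (-14*(-86) - 2*(3 + 3)))*(-40730 + L) = (-33 + (-14*(-86) - 2*(3 + 3)))*(-40730 + 12400) = (-33 + (1204 - 2*6))*(-28330) = (-33 + (1204 - 12))*(-28330) = (-33 + 1192)*(-28330) = 1159*(-28330) = -32834470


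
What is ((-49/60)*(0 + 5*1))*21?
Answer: -343/4 ≈ -85.750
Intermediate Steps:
((-49/60)*(0 + 5*1))*21 = ((-49*1/60)*(0 + 5))*21 = -49/60*5*21 = -49/12*21 = -343/4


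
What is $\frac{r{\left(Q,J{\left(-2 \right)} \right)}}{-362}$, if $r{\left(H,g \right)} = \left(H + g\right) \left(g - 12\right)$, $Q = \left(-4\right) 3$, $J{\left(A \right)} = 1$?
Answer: $- \frac{121}{362} \approx -0.33425$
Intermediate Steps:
$Q = -12$
$r{\left(H,g \right)} = \left(-12 + g\right) \left(H + g\right)$ ($r{\left(H,g \right)} = \left(H + g\right) \left(-12 + g\right) = \left(-12 + g\right) \left(H + g\right)$)
$\frac{r{\left(Q,J{\left(-2 \right)} \right)}}{-362} = \frac{1^{2} - -144 - 12 - 12}{-362} = \left(1 + 144 - 12 - 12\right) \left(- \frac{1}{362}\right) = 121 \left(- \frac{1}{362}\right) = - \frac{121}{362}$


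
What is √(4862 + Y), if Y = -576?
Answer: √4286 ≈ 65.468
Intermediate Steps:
√(4862 + Y) = √(4862 - 576) = √4286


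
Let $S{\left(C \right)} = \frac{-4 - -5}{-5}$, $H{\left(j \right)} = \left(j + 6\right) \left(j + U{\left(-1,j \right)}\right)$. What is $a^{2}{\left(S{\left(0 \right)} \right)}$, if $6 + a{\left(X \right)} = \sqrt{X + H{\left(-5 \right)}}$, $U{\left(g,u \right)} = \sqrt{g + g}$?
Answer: $\frac{\left(30 - \sqrt{5} \sqrt{-26 + 5 i \sqrt{2}}\right)^{2}}{25} \approx 27.112 - 26.197 i$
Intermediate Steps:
$U{\left(g,u \right)} = \sqrt{2} \sqrt{g}$ ($U{\left(g,u \right)} = \sqrt{2 g} = \sqrt{2} \sqrt{g}$)
$H{\left(j \right)} = \left(6 + j\right) \left(j + i \sqrt{2}\right)$ ($H{\left(j \right)} = \left(j + 6\right) \left(j + \sqrt{2} \sqrt{-1}\right) = \left(6 + j\right) \left(j + \sqrt{2} i\right) = \left(6 + j\right) \left(j + i \sqrt{2}\right)$)
$S{\left(C \right)} = - \frac{1}{5}$ ($S{\left(C \right)} = \left(-4 + 5\right) \left(- \frac{1}{5}\right) = 1 \left(- \frac{1}{5}\right) = - \frac{1}{5}$)
$a{\left(X \right)} = -6 + \sqrt{-5 + X + i \sqrt{2}}$ ($a{\left(X \right)} = -6 + \sqrt{X + \left(\left(-5\right)^{2} + 6 \left(-5\right) + 6 i \sqrt{2} + i \left(-5\right) \sqrt{2}\right)} = -6 + \sqrt{X + \left(25 - 30 + 6 i \sqrt{2} - 5 i \sqrt{2}\right)} = -6 + \sqrt{X - \left(5 - i \sqrt{2}\right)} = -6 + \sqrt{-5 + X + i \sqrt{2}}$)
$a^{2}{\left(S{\left(0 \right)} \right)} = \left(-6 + \sqrt{-5 - \frac{1}{5} + i \sqrt{2}}\right)^{2} = \left(-6 + \sqrt{- \frac{26}{5} + i \sqrt{2}}\right)^{2}$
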